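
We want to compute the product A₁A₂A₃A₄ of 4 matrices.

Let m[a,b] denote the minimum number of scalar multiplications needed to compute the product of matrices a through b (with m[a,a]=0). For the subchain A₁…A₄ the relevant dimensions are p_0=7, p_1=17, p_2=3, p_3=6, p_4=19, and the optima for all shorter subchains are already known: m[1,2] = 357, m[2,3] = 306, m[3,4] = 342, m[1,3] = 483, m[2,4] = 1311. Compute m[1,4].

1098

m[1,4] = min over k∈[1,3] of m[1,k]+m[k+1,4]+p_{0}·p_k·p_{4}.
k=1: 0 + 1311 + 7·17·19 = 3572; k=2: 357 + 342 + 7·3·19 = 1098; k=3: 483 + 0 + 7·6·19 = 1281.
Minimum: 1098 at k=2.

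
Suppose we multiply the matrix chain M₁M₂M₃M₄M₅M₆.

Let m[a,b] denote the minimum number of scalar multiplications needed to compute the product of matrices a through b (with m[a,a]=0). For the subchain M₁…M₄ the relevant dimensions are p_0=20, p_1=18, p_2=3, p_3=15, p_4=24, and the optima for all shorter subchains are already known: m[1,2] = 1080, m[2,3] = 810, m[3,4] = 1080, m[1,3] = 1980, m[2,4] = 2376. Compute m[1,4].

m[1,4] = min over k∈[1,3] of m[1,k]+m[k+1,4]+p_{0}·p_k·p_{4}.
k=1: 0 + 2376 + 20·18·24 = 11016; k=2: 1080 + 1080 + 20·3·24 = 3600; k=3: 1980 + 0 + 20·15·24 = 9180.
Minimum: 3600 at k=2.

3600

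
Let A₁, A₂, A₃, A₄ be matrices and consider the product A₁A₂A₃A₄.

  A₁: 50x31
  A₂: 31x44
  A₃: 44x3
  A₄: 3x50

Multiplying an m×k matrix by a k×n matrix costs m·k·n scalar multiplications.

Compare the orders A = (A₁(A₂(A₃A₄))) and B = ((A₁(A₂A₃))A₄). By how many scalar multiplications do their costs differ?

Order A = (A₁(A₂(A₃A₄))): (A₃A₄): 44×3 by 3×50 → 44×50, cost 44·3·50 = 6600; (A₂(A₃A₄)): 31×44 by 44×50 → 31×50, cost 31·44·50 = 68200; cumulative 74800; (A₁(A₂(A₃A₄))): 50×31 by 31×50 → 50×50, cost 50·31·50 = 77500; cumulative 152300. Total 152300.
Order B = ((A₁(A₂A₃))A₄): (A₂A₃): 31×44 by 44×3 → 31×3, cost 31·44·3 = 4092; (A₁(A₂A₃)): 50×31 by 31×3 → 50×3, cost 50·31·3 = 4650; cumulative 8742; ((A₁(A₂A₃))A₄): 50×3 by 3×50 → 50×50, cost 50·3·50 = 7500; cumulative 16242. Total 16242.
Difference: |152300 − 16242| = 136058.

136058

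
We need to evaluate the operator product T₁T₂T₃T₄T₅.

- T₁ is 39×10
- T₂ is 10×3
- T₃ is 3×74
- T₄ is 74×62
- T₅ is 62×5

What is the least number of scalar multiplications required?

16449

Adjacent pairs: T₁T₂ = 39·10·3 = 1170; T₂T₃ = 10·3·74 = 2220; T₃T₄ = 3·74·62 = 13764; T₄T₅ = 74·62·5 = 22940.
Length 3: T₁..T₃: k=1: 0+2220+39·10·74=31080; k=2: 1170+0+39·3·74=9828 → min 9828 | T₂..T₄: k=2: 0+13764+10·3·62=15624; k=3: 2220+0+10·74·62=48100 → min 15624 | T₃..T₅: k=3: 0+22940+3·74·5=24050; k=4: 13764+0+3·62·5=14694 → min 14694.
Length 4: T₁..T₄: k=1: 0+15624+39·10·62=39804; k=2: 1170+13764+39·3·62=22188; k=3: 9828+0+39·74·62=188760 → min 22188 | T₂..T₅: k=2: 0+14694+10·3·5=14844; k=3: 2220+22940+10·74·5=28860; k=4: 15624+0+10·62·5=18724 → min 14844.
Length 5: T₁..T₅: k=1: 0+14844+39·10·5=16794; k=2: 1170+14694+39·3·5=16449; k=3: 9828+22940+39·74·5=47198; k=4: 22188+0+39·62·5=34278 → min 16449.
Optimal order: ((T₁T₂)((T₃T₄)T₅)) with cost 16449.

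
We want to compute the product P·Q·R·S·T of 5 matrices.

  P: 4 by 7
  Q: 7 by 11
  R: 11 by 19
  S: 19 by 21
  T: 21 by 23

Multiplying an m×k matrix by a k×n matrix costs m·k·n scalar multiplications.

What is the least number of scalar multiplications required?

4672

Adjacent pairs: PQ = 4·7·11 = 308; QR = 7·11·19 = 1463; RS = 11·19·21 = 4389; ST = 19·21·23 = 9177.
Length 3: P..R: k=1: 0+1463+4·7·19=1995; k=2: 308+0+4·11·19=1144 → min 1144 | Q..S: k=2: 0+4389+7·11·21=6006; k=3: 1463+0+7·19·21=4256 → min 4256 | R..T: k=3: 0+9177+11·19·23=13984; k=4: 4389+0+11·21·23=9702 → min 9702.
Length 4: P..S: k=1: 0+4256+4·7·21=4844; k=2: 308+4389+4·11·21=5621; k=3: 1144+0+4·19·21=2740 → min 2740 | Q..T: k=2: 0+9702+7·11·23=11473; k=3: 1463+9177+7·19·23=13699; k=4: 4256+0+7·21·23=7637 → min 7637.
Length 5: P..T: k=1: 0+7637+4·7·23=8281; k=2: 308+9702+4·11·23=11022; k=3: 1144+9177+4·19·23=12069; k=4: 2740+0+4·21·23=4672 → min 4672.
Optimal order: ((((P·Q)·R)·S)·T) with cost 4672.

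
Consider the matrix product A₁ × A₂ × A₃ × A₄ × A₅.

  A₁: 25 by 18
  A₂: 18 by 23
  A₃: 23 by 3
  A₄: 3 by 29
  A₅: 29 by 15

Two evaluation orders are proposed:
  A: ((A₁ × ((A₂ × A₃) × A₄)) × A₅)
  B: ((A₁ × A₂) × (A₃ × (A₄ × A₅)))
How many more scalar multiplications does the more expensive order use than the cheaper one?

Order A = ((A₁ × ((A₂ × A₃) × A₄)) × A₅): (A₂ × A₃): 18×23 by 23×3 → 18×3, cost 18·23·3 = 1242; ((A₂ × A₃) × A₄): 18×3 by 3×29 → 18×29, cost 18·3·29 = 1566; cumulative 2808; (A₁ × ((A₂ × A₃) × A₄)): 25×18 by 18×29 → 25×29, cost 25·18·29 = 13050; cumulative 15858; ((A₁ × ((A₂ × A₃) × A₄)) × A₅): 25×29 by 29×15 → 25×15, cost 25·29·15 = 10875; cumulative 26733. Total 26733.
Order B = ((A₁ × A₂) × (A₃ × (A₄ × A₅))): (A₁ × A₂): 25×18 by 18×23 → 25×23, cost 25·18·23 = 10350; (A₄ × A₅): 3×29 by 29×15 → 3×15, cost 3·29·15 = 1305; (A₃ × (A₄ × A₅)): 23×3 by 3×15 → 23×15, cost 23·3·15 = 1035; cumulative 2340; ((A₁ × A₂) × (A₃ × (A₄ × A₅))): 25×23 by 23×15 → 25×15, cost 25·23·15 = 8625; cumulative 21315. Total 21315.
Difference: |26733 − 21315| = 5418.

5418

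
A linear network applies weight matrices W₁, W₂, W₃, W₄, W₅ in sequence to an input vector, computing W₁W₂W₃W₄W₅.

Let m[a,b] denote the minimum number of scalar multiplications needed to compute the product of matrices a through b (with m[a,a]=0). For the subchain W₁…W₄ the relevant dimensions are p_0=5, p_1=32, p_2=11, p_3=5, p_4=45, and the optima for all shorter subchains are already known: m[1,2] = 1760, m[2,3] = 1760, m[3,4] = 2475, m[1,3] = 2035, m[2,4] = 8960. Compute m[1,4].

m[1,4] = min over k∈[1,3] of m[1,k]+m[k+1,4]+p_{0}·p_k·p_{4}.
k=1: 0 + 8960 + 5·32·45 = 16160; k=2: 1760 + 2475 + 5·11·45 = 6710; k=3: 2035 + 0 + 5·5·45 = 3160.
Minimum: 3160 at k=3.

3160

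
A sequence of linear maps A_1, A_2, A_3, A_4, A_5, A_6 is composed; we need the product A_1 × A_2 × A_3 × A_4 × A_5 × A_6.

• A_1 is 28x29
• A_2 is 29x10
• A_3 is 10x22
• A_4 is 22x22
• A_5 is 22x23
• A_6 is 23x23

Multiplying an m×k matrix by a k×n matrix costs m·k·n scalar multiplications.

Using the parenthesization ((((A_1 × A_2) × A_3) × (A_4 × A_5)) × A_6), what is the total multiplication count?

(A_1 × A_2): 28×29 by 29×10 → 28×10, cost 28·29·10 = 8120
((A_1 × A_2) × A_3): 28×10 by 10×22 → 28×22, cost 28·10·22 = 6160; cumulative 14280
(A_4 × A_5): 22×22 by 22×23 → 22×23, cost 22·22·23 = 11132
(((A_1 × A_2) × A_3) × (A_4 × A_5)): 28×22 by 22×23 → 28×23, cost 28·22·23 = 14168; cumulative 39580
((((A_1 × A_2) × A_3) × (A_4 × A_5)) × A_6): 28×23 by 23×23 → 28×23, cost 28·23·23 = 14812; cumulative 54392
Total: 54392 scalar multiplications.

54392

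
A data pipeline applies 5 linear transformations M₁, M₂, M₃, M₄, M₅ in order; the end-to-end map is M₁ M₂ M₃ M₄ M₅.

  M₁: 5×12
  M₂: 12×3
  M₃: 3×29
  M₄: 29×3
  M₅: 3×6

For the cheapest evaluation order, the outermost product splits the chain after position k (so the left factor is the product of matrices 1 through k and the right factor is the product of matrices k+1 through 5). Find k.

4

Adjacent pairs: M₁M₂ = 5·12·3 = 180; M₂M₃ = 12·3·29 = 1044; M₃M₄ = 3·29·3 = 261; M₄M₅ = 29·3·6 = 522.
Length 3: M₁..M₃: k=1: 0+1044+5·12·29=2784; k=2: 180+0+5·3·29=615 → min 615 | M₂..M₄: k=2: 0+261+12·3·3=369; k=3: 1044+0+12·29·3=2088 → min 369 | M₃..M₅: k=3: 0+522+3·29·6=1044; k=4: 261+0+3·3·6=315 → min 315.
Length 4: M₁..M₄: k=1: 0+369+5·12·3=549; k=2: 180+261+5·3·3=486; k=3: 615+0+5·29·3=1050 → min 486 | M₂..M₅: k=2: 0+315+12·3·6=531; k=3: 1044+522+12·29·6=3654; k=4: 369+0+12·3·6=585 → min 531.
Top-level splits: k=1: (M₁..M₁)·(M₂..M₅) → 0+531+5·12·6 = 891; k=2: (M₁..M₂)·(M₃..M₅) → 180+315+5·3·6 = 585; k=3: (M₁..M₃)·(M₄..M₅) → 615+522+5·29·6 = 2007; k=4: (M₁..M₄)·(M₅..M₅) → 486+0+5·3·6 = 576.
Best split is after M₄, i.e. k = 4.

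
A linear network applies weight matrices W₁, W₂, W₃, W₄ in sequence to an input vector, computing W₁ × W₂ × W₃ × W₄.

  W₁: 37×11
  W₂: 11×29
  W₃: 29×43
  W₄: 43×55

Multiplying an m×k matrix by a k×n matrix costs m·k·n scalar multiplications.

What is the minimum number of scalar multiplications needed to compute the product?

62117

Adjacent pairs: W₁W₂ = 37·11·29 = 11803; W₂W₃ = 11·29·43 = 13717; W₃W₄ = 29·43·55 = 68585.
Length 3: W₁..W₃: k=1: 0+13717+37·11·43=31218; k=2: 11803+0+37·29·43=57942 → min 31218 | W₂..W₄: k=2: 0+68585+11·29·55=86130; k=3: 13717+0+11·43·55=39732 → min 39732.
Length 4: W₁..W₄: k=1: 0+39732+37·11·55=62117; k=2: 11803+68585+37·29·55=139403; k=3: 31218+0+37·43·55=118723 → min 62117.
Optimal order: (W₁ × ((W₂ × W₃) × W₄)) with cost 62117.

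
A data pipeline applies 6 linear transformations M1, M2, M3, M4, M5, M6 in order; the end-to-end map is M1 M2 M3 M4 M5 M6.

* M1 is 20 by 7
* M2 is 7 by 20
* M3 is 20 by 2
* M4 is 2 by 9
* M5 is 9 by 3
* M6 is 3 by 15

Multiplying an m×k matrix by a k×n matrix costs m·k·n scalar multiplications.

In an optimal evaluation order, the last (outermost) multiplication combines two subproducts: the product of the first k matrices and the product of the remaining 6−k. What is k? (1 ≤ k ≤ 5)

Adjacent pairs: M1M2 = 20·7·20 = 2800; M2M3 = 7·20·2 = 280; M3M4 = 20·2·9 = 360; M4M5 = 2·9·3 = 54; M5M6 = 9·3·15 = 405.
Length 3: M1..M3: k=1: 0+280+20·7·2=560; k=2: 2800+0+20·20·2=3600 → min 560 | M2..M4: k=2: 0+360+7·20·9=1620; k=3: 280+0+7·2·9=406 → min 406 | M3..M5: k=3: 0+54+20·2·3=174; k=4: 360+0+20·9·3=900 → min 174 | M4..M6: k=4: 0+405+2·9·15=675; k=5: 54+0+2·3·15=144 → min 144.
Length 4: M1..M4: k=1: 0+406+20·7·9=1666; k=2: 2800+360+20·20·9=6760; k=3: 560+0+20·2·9=920 → min 920 | M2..M5: k=2: 0+174+7·20·3=594; k=3: 280+54+7·2·3=376; k=4: 406+0+7·9·3=595 → min 376 | M3..M6: k=3: 0+144+20·2·15=744; k=4: 360+405+20·9·15=3465; k=5: 174+0+20·3·15=1074 → min 744.
Length 5: M1..M5: k=1: 0+376+20·7·3=796; k=2: 2800+174+20·20·3=4174; k=3: 560+54+20·2·3=734; k=4: 920+0+20·9·3=1460 → min 734 | M2..M6: k=2: 0+744+7·20·15=2844; k=3: 280+144+7·2·15=634; k=4: 406+405+7·9·15=1756; k=5: 376+0+7·3·15=691 → min 634.
Top-level splits: k=1: (M1..M1)·(M2..M6) → 0+634+20·7·15 = 2734; k=2: (M1..M2)·(M3..M6) → 2800+744+20·20·15 = 9544; k=3: (M1..M3)·(M4..M6) → 560+144+20·2·15 = 1304; k=4: (M1..M4)·(M5..M6) → 920+405+20·9·15 = 4025; k=5: (M1..M5)·(M6..M6) → 734+0+20·3·15 = 1634.
Best split is after M3, i.e. k = 3.

3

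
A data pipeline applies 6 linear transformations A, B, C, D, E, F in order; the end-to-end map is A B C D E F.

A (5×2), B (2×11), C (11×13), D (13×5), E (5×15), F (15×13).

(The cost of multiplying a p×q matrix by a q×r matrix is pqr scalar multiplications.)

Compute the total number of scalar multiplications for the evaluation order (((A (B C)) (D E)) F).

(B C): 2×11 by 11×13 → 2×13, cost 2·11·13 = 286
(A (B C)): 5×2 by 2×13 → 5×13, cost 5·2·13 = 130; cumulative 416
(D E): 13×5 by 5×15 → 13×15, cost 13·5·15 = 975
((A (B C)) (D E)): 5×13 by 13×15 → 5×15, cost 5·13·15 = 975; cumulative 2366
(((A (B C)) (D E)) F): 5×15 by 15×13 → 5×13, cost 5·15·13 = 975; cumulative 3341
Total: 3341 scalar multiplications.

3341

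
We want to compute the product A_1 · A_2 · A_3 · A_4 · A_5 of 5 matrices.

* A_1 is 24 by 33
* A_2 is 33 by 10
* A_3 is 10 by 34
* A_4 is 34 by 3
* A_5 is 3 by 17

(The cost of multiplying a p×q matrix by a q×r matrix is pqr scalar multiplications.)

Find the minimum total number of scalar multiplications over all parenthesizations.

Adjacent pairs: A_1A_2 = 24·33·10 = 7920; A_2A_3 = 33·10·34 = 11220; A_3A_4 = 10·34·3 = 1020; A_4A_5 = 34·3·17 = 1734.
Length 3: A_1..A_3: k=1: 0+11220+24·33·34=38148; k=2: 7920+0+24·10·34=16080 → min 16080 | A_2..A_4: k=2: 0+1020+33·10·3=2010; k=3: 11220+0+33·34·3=14586 → min 2010 | A_3..A_5: k=3: 0+1734+10·34·17=7514; k=4: 1020+0+10·3·17=1530 → min 1530.
Length 4: A_1..A_4: k=1: 0+2010+24·33·3=4386; k=2: 7920+1020+24·10·3=9660; k=3: 16080+0+24·34·3=18528 → min 4386 | A_2..A_5: k=2: 0+1530+33·10·17=7140; k=3: 11220+1734+33·34·17=32028; k=4: 2010+0+33·3·17=3693 → min 3693.
Length 5: A_1..A_5: k=1: 0+3693+24·33·17=17157; k=2: 7920+1530+24·10·17=13530; k=3: 16080+1734+24·34·17=31686; k=4: 4386+0+24·3·17=5610 → min 5610.
Optimal order: ((A_1 · (A_2 · (A_3 · A_4))) · A_5) with cost 5610.

5610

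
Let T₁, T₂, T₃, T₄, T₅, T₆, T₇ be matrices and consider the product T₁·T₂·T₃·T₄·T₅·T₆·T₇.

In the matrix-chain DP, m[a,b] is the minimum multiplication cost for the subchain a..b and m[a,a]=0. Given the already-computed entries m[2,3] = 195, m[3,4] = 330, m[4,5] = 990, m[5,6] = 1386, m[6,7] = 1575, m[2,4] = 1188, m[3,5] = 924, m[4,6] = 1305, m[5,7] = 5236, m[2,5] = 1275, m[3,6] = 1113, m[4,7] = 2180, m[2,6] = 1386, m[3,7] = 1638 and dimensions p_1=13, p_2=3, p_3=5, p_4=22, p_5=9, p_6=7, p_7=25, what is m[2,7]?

m[2,7] = min over k∈[2,6] of m[2,k]+m[k+1,7]+p_{1}·p_k·p_{7}.
k=2: 0 + 1638 + 13·3·25 = 2613; k=3: 195 + 2180 + 13·5·25 = 4000; k=4: 1188 + 5236 + 13·22·25 = 13574; k=5: 1275 + 1575 + 13·9·25 = 5775; k=6: 1386 + 0 + 13·7·25 = 3661.
Minimum: 2613 at k=2.

2613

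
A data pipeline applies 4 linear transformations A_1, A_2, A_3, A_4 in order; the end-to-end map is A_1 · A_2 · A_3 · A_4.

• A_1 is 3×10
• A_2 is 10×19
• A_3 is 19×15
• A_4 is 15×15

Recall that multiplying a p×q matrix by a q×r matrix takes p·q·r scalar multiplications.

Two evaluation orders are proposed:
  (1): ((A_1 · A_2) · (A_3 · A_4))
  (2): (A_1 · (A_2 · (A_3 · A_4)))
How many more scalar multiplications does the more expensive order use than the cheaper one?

1875

Order (1) = ((A_1 · A_2) · (A_3 · A_4)): (A_1 · A_2): 3×10 by 10×19 → 3×19, cost 3·10·19 = 570; (A_3 · A_4): 19×15 by 15×15 → 19×15, cost 19·15·15 = 4275; ((A_1 · A_2) · (A_3 · A_4)): 3×19 by 19×15 → 3×15, cost 3·19·15 = 855; cumulative 5700. Total 5700.
Order (2) = (A_1 · (A_2 · (A_3 · A_4))): (A_3 · A_4): 19×15 by 15×15 → 19×15, cost 19·15·15 = 4275; (A_2 · (A_3 · A_4)): 10×19 by 19×15 → 10×15, cost 10·19·15 = 2850; cumulative 7125; (A_1 · (A_2 · (A_3 · A_4))): 3×10 by 10×15 → 3×15, cost 3·10·15 = 450; cumulative 7575. Total 7575.
Difference: |5700 − 7575| = 1875.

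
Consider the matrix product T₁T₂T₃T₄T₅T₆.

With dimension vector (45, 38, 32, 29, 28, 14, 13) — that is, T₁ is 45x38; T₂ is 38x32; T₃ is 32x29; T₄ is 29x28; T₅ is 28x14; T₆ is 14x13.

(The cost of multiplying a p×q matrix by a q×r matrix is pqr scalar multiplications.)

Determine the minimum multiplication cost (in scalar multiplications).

65754

Adjacent pairs: T₁T₂ = 45·38·32 = 54720; T₂T₃ = 38·32·29 = 35264; T₃T₄ = 32·29·28 = 25984; T₄T₅ = 29·28·14 = 11368; T₅T₆ = 28·14·13 = 5096.
Length 3: T₁..T₃: k=1: 0+35264+45·38·29=84854; k=2: 54720+0+45·32·29=96480 → min 84854 | T₂..T₄: k=2: 0+25984+38·32·28=60032; k=3: 35264+0+38·29·28=66120 → min 60032 | T₃..T₅: k=3: 0+11368+32·29·14=24360; k=4: 25984+0+32·28·14=38528 → min 24360 | T₄..T₆: k=4: 0+5096+29·28·13=15652; k=5: 11368+0+29·14·13=16646 → min 15652.
Length 4: T₁..T₄: k=1: 0+60032+45·38·28=107912; k=2: 54720+25984+45·32·28=121024; k=3: 84854+0+45·29·28=121394 → min 107912 | T₂..T₅: k=2: 0+24360+38·32·14=41384; k=3: 35264+11368+38·29·14=62060; k=4: 60032+0+38·28·14=74928 → min 41384 | T₃..T₆: k=3: 0+15652+32·29·13=27716; k=4: 25984+5096+32·28·13=42728; k=5: 24360+0+32·14·13=30184 → min 27716.
Length 5: T₁..T₅: k=1: 0+41384+45·38·14=65324; k=2: 54720+24360+45·32·14=99240; k=3: 84854+11368+45·29·14=114492; k=4: 107912+0+45·28·14=125552 → min 65324 | T₂..T₆: k=2: 0+27716+38·32·13=43524; k=3: 35264+15652+38·29·13=65242; k=4: 60032+5096+38·28·13=78960; k=5: 41384+0+38·14·13=48300 → min 43524.
Length 6: T₁..T₆: k=1: 0+43524+45·38·13=65754; k=2: 54720+27716+45·32·13=101156; k=3: 84854+15652+45·29·13=117471; k=4: 107912+5096+45·28·13=129388; k=5: 65324+0+45·14·13=73514 → min 65754.
Optimal order: (T₁(T₂(T₃(T₄(T₅T₆))))) with cost 65754.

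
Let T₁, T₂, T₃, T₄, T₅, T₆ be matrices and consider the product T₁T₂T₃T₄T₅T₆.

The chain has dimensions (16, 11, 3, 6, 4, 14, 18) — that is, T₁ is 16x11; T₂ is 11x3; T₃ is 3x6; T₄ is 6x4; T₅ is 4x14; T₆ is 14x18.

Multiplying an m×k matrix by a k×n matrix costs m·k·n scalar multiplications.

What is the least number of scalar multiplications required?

Adjacent pairs: T₁T₂ = 16·11·3 = 528; T₂T₃ = 11·3·6 = 198; T₃T₄ = 3·6·4 = 72; T₄T₅ = 6·4·14 = 336; T₅T₆ = 4·14·18 = 1008.
Length 3: T₁..T₃: k=1: 0+198+16·11·6=1254; k=2: 528+0+16·3·6=816 → min 816 | T₂..T₄: k=2: 0+72+11·3·4=204; k=3: 198+0+11·6·4=462 → min 204 | T₃..T₅: k=3: 0+336+3·6·14=588; k=4: 72+0+3·4·14=240 → min 240 | T₄..T₆: k=4: 0+1008+6·4·18=1440; k=5: 336+0+6·14·18=1848 → min 1440.
Length 4: T₁..T₄: k=1: 0+204+16·11·4=908; k=2: 528+72+16·3·4=792; k=3: 816+0+16·6·4=1200 → min 792 | T₂..T₅: k=2: 0+240+11·3·14=702; k=3: 198+336+11·6·14=1458; k=4: 204+0+11·4·14=820 → min 702 | T₃..T₆: k=3: 0+1440+3·6·18=1764; k=4: 72+1008+3·4·18=1296; k=5: 240+0+3·14·18=996 → min 996.
Length 5: T₁..T₅: k=1: 0+702+16·11·14=3166; k=2: 528+240+16·3·14=1440; k=3: 816+336+16·6·14=2496; k=4: 792+0+16·4·14=1688 → min 1440 | T₂..T₆: k=2: 0+996+11·3·18=1590; k=3: 198+1440+11·6·18=2826; k=4: 204+1008+11·4·18=2004; k=5: 702+0+11·14·18=3474 → min 1590.
Length 6: T₁..T₆: k=1: 0+1590+16·11·18=4758; k=2: 528+996+16·3·18=2388; k=3: 816+1440+16·6·18=3984; k=4: 792+1008+16·4·18=2952; k=5: 1440+0+16·14·18=5472 → min 2388.
Optimal order: ((T₁T₂)(((T₃T₄)T₅)T₆)) with cost 2388.

2388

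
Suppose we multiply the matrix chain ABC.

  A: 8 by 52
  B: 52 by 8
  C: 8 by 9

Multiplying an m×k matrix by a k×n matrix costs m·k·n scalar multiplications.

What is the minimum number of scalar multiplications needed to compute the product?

3904

Order (A(BC)): (BC): 52×8 by 8×9 → 52×9, cost 52·8·9 = 3744; (A(BC)): 8×52 by 52×9 → 8×9, cost 8·52·9 = 3744; cumulative 7488. Total 7488.
Order ((AB)C): (AB): 8×52 by 52×8 → 8×8, cost 8·52·8 = 3328; ((AB)C): 8×8 by 8×9 → 8×9, cost 8·8·9 = 576; cumulative 3904. Total 3904.
Minimum: 3904.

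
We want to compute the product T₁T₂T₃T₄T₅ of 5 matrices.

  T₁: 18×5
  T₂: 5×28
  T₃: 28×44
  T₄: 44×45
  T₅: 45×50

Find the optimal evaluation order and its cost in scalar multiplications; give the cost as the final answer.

31810

Adjacent pairs: T₁T₂ = 18·5·28 = 2520; T₂T₃ = 5·28·44 = 6160; T₃T₄ = 28·44·45 = 55440; T₄T₅ = 44·45·50 = 99000.
Length 3: T₁..T₃: k=1: 0+6160+18·5·44=10120; k=2: 2520+0+18·28·44=24696 → min 10120 | T₂..T₄: k=2: 0+55440+5·28·45=61740; k=3: 6160+0+5·44·45=16060 → min 16060 | T₃..T₅: k=3: 0+99000+28·44·50=160600; k=4: 55440+0+28·45·50=118440 → min 118440.
Length 4: T₁..T₄: k=1: 0+16060+18·5·45=20110; k=2: 2520+55440+18·28·45=80640; k=3: 10120+0+18·44·45=45760 → min 20110 | T₂..T₅: k=2: 0+118440+5·28·50=125440; k=3: 6160+99000+5·44·50=116160; k=4: 16060+0+5·45·50=27310 → min 27310.
Length 5: T₁..T₅: k=1: 0+27310+18·5·50=31810; k=2: 2520+118440+18·28·50=146160; k=3: 10120+99000+18·44·50=148720; k=4: 20110+0+18·45·50=60610 → min 31810.
Optimal parenthesization: (T₁(((T₂T₃)T₄)T₅)) with cost 31810.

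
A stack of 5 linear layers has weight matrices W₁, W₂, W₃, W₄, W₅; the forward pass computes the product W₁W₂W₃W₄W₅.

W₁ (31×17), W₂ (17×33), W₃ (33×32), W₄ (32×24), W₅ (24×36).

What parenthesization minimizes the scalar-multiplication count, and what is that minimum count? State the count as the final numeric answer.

Adjacent pairs: W₁W₂ = 31·17·33 = 17391; W₂W₃ = 17·33·32 = 17952; W₃W₄ = 33·32·24 = 25344; W₄W₅ = 32·24·36 = 27648.
Length 3: W₁..W₃: k=1: 0+17952+31·17·32=34816; k=2: 17391+0+31·33·32=50127 → min 34816 | W₂..W₄: k=2: 0+25344+17·33·24=38808; k=3: 17952+0+17·32·24=31008 → min 31008 | W₃..W₅: k=3: 0+27648+33·32·36=65664; k=4: 25344+0+33·24·36=53856 → min 53856.
Length 4: W₁..W₄: k=1: 0+31008+31·17·24=43656; k=2: 17391+25344+31·33·24=67287; k=3: 34816+0+31·32·24=58624 → min 43656 | W₂..W₅: k=2: 0+53856+17·33·36=74052; k=3: 17952+27648+17·32·36=65184; k=4: 31008+0+17·24·36=45696 → min 45696.
Length 5: W₁..W₅: k=1: 0+45696+31·17·36=64668; k=2: 17391+53856+31·33·36=108075; k=3: 34816+27648+31·32·36=98176; k=4: 43656+0+31·24·36=70440 → min 64668.
Optimal parenthesization: (W₁(((W₂W₃)W₄)W₅)) with cost 64668.

64668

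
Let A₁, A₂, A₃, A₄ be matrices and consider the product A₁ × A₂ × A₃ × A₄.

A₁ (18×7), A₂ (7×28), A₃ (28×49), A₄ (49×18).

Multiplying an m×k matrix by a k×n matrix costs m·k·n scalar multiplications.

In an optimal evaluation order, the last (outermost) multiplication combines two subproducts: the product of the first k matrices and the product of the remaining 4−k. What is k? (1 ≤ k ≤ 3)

1

Adjacent pairs: A₁A₂ = 18·7·28 = 3528; A₂A₃ = 7·28·49 = 9604; A₃A₄ = 28·49·18 = 24696.
Length 3: A₁..A₃: k=1: 0+9604+18·7·49=15778; k=2: 3528+0+18·28·49=28224 → min 15778 | A₂..A₄: k=2: 0+24696+7·28·18=28224; k=3: 9604+0+7·49·18=15778 → min 15778.
Top-level splits: k=1: (A₁..A₁)·(A₂..A₄) → 0+15778+18·7·18 = 18046; k=2: (A₁..A₂)·(A₃..A₄) → 3528+24696+18·28·18 = 37296; k=3: (A₁..A₃)·(A₄..A₄) → 15778+0+18·49·18 = 31654.
Best split is after A₁, i.e. k = 1.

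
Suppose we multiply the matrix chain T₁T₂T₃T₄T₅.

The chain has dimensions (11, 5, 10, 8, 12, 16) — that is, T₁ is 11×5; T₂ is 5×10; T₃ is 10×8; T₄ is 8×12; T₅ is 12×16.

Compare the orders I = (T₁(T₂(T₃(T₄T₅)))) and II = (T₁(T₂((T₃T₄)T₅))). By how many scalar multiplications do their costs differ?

Order I = (T₁(T₂(T₃(T₄T₅)))): (T₄T₅): 8×12 by 12×16 → 8×16, cost 8·12·16 = 1536; (T₃(T₄T₅)): 10×8 by 8×16 → 10×16, cost 10·8·16 = 1280; cumulative 2816; (T₂(T₃(T₄T₅))): 5×10 by 10×16 → 5×16, cost 5·10·16 = 800; cumulative 3616; (T₁(T₂(T₃(T₄T₅)))): 11×5 by 5×16 → 11×16, cost 11·5·16 = 880; cumulative 4496. Total 4496.
Order II = (T₁(T₂((T₃T₄)T₅))): (T₃T₄): 10×8 by 8×12 → 10×12, cost 10·8·12 = 960; ((T₃T₄)T₅): 10×12 by 12×16 → 10×16, cost 10·12·16 = 1920; cumulative 2880; (T₂((T₃T₄)T₅)): 5×10 by 10×16 → 5×16, cost 5·10·16 = 800; cumulative 3680; (T₁(T₂((T₃T₄)T₅))): 11×5 by 5×16 → 11×16, cost 11·5·16 = 880; cumulative 4560. Total 4560.
Difference: |4496 − 4560| = 64.

64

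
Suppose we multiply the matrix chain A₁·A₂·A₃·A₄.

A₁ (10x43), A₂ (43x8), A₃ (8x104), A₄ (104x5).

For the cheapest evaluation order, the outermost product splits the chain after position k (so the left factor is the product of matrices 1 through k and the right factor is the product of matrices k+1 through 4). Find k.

Adjacent pairs: A₁A₂ = 10·43·8 = 3440; A₂A₃ = 43·8·104 = 35776; A₃A₄ = 8·104·5 = 4160.
Length 3: A₁..A₃: k=1: 0+35776+10·43·104=80496; k=2: 3440+0+10·8·104=11760 → min 11760 | A₂..A₄: k=2: 0+4160+43·8·5=5880; k=3: 35776+0+43·104·5=58136 → min 5880.
Top-level splits: k=1: (A₁..A₁)·(A₂..A₄) → 0+5880+10·43·5 = 8030; k=2: (A₁..A₂)·(A₃..A₄) → 3440+4160+10·8·5 = 8000; k=3: (A₁..A₃)·(A₄..A₄) → 11760+0+10·104·5 = 16960.
Best split is after A₂, i.e. k = 2.

2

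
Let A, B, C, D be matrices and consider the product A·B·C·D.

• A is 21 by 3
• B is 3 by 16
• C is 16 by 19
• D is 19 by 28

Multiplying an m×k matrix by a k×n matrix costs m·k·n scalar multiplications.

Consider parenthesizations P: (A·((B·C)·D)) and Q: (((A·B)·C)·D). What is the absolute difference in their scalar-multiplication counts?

Order P = (A·((B·C)·D)): (B·C): 3×16 by 16×19 → 3×19, cost 3·16·19 = 912; ((B·C)·D): 3×19 by 19×28 → 3×28, cost 3·19·28 = 1596; cumulative 2508; (A·((B·C)·D)): 21×3 by 3×28 → 21×28, cost 21·3·28 = 1764; cumulative 4272. Total 4272.
Order Q = (((A·B)·C)·D): (A·B): 21×3 by 3×16 → 21×16, cost 21·3·16 = 1008; ((A·B)·C): 21×16 by 16×19 → 21×19, cost 21·16·19 = 6384; cumulative 7392; (((A·B)·C)·D): 21×19 by 19×28 → 21×28, cost 21·19·28 = 11172; cumulative 18564. Total 18564.
Difference: |4272 − 18564| = 14292.

14292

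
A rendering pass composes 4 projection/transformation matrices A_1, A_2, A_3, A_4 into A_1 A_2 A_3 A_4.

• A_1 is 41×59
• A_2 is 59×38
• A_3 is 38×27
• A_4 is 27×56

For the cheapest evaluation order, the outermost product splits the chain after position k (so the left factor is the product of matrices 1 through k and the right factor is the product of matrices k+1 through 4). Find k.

Adjacent pairs: A_1A_2 = 41·59·38 = 91922; A_2A_3 = 59·38·27 = 60534; A_3A_4 = 38·27·56 = 57456.
Length 3: A_1..A_3: k=1: 0+60534+41·59·27=125847; k=2: 91922+0+41·38·27=133988 → min 125847 | A_2..A_4: k=2: 0+57456+59·38·56=183008; k=3: 60534+0+59·27·56=149742 → min 149742.
Top-level splits: k=1: (A_1..A_1)·(A_2..A_4) → 0+149742+41·59·56 = 285206; k=2: (A_1..A_2)·(A_3..A_4) → 91922+57456+41·38·56 = 236626; k=3: (A_1..A_3)·(A_4..A_4) → 125847+0+41·27·56 = 187839.
Best split is after A_3, i.e. k = 3.

3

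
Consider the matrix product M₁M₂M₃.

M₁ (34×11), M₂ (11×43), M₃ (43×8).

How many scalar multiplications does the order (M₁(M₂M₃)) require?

6776

(M₂M₃): 11×43 by 43×8 → 11×8, cost 11·43·8 = 3784
(M₁(M₂M₃)): 34×11 by 11×8 → 34×8, cost 34·11·8 = 2992; cumulative 6776
Total: 6776 scalar multiplications.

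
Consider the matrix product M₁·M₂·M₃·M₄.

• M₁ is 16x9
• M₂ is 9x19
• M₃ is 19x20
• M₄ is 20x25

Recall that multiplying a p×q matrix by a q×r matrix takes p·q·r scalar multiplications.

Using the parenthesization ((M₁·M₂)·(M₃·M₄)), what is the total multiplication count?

(M₁·M₂): 16×9 by 9×19 → 16×19, cost 16·9·19 = 2736
(M₃·M₄): 19×20 by 20×25 → 19×25, cost 19·20·25 = 9500
((M₁·M₂)·(M₃·M₄)): 16×19 by 19×25 → 16×25, cost 16·19·25 = 7600; cumulative 19836
Total: 19836 scalar multiplications.

19836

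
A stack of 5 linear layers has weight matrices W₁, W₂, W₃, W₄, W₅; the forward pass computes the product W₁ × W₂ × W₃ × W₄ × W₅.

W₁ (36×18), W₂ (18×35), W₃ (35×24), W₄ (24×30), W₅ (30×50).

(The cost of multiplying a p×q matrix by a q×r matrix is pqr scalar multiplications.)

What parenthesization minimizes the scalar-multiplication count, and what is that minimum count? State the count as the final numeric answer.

87480

Adjacent pairs: W₁W₂ = 36·18·35 = 22680; W₂W₃ = 18·35·24 = 15120; W₃W₄ = 35·24·30 = 25200; W₄W₅ = 24·30·50 = 36000.
Length 3: W₁..W₃: k=1: 0+15120+36·18·24=30672; k=2: 22680+0+36·35·24=52920 → min 30672 | W₂..W₄: k=2: 0+25200+18·35·30=44100; k=3: 15120+0+18·24·30=28080 → min 28080 | W₃..W₅: k=3: 0+36000+35·24·50=78000; k=4: 25200+0+35·30·50=77700 → min 77700.
Length 4: W₁..W₄: k=1: 0+28080+36·18·30=47520; k=2: 22680+25200+36·35·30=85680; k=3: 30672+0+36·24·30=56592 → min 47520 | W₂..W₅: k=2: 0+77700+18·35·50=109200; k=3: 15120+36000+18·24·50=72720; k=4: 28080+0+18·30·50=55080 → min 55080.
Length 5: W₁..W₅: k=1: 0+55080+36·18·50=87480; k=2: 22680+77700+36·35·50=163380; k=3: 30672+36000+36·24·50=109872; k=4: 47520+0+36·30·50=101520 → min 87480.
Optimal parenthesization: (W₁ × (((W₂ × W₃) × W₄) × W₅)) with cost 87480.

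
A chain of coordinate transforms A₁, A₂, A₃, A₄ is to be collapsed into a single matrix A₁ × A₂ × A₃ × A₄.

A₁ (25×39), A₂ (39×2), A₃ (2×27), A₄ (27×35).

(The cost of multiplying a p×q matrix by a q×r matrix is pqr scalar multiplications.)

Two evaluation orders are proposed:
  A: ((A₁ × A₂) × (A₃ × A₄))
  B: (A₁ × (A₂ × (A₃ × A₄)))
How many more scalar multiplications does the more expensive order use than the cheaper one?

Order A = ((A₁ × A₂) × (A₃ × A₄)): (A₁ × A₂): 25×39 by 39×2 → 25×2, cost 25·39·2 = 1950; (A₃ × A₄): 2×27 by 27×35 → 2×35, cost 2·27·35 = 1890; ((A₁ × A₂) × (A₃ × A₄)): 25×2 by 2×35 → 25×35, cost 25·2·35 = 1750; cumulative 5590. Total 5590.
Order B = (A₁ × (A₂ × (A₃ × A₄))): (A₃ × A₄): 2×27 by 27×35 → 2×35, cost 2·27·35 = 1890; (A₂ × (A₃ × A₄)): 39×2 by 2×35 → 39×35, cost 39·2·35 = 2730; cumulative 4620; (A₁ × (A₂ × (A₃ × A₄))): 25×39 by 39×35 → 25×35, cost 25·39·35 = 34125; cumulative 38745. Total 38745.
Difference: |5590 − 38745| = 33155.

33155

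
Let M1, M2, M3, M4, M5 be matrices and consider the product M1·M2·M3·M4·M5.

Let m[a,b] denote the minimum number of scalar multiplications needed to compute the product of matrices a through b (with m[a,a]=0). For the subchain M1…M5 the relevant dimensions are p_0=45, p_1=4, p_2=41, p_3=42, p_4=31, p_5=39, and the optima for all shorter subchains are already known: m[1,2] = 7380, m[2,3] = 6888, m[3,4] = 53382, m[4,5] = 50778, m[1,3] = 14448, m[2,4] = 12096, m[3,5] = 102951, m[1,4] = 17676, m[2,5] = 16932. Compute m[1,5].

m[1,5] = min over k∈[1,4] of m[1,k]+m[k+1,5]+p_{0}·p_k·p_{5}.
k=1: 0 + 16932 + 45·4·39 = 23952; k=2: 7380 + 102951 + 45·41·39 = 182286; k=3: 14448 + 50778 + 45·42·39 = 138936; k=4: 17676 + 0 + 45·31·39 = 72081.
Minimum: 23952 at k=1.

23952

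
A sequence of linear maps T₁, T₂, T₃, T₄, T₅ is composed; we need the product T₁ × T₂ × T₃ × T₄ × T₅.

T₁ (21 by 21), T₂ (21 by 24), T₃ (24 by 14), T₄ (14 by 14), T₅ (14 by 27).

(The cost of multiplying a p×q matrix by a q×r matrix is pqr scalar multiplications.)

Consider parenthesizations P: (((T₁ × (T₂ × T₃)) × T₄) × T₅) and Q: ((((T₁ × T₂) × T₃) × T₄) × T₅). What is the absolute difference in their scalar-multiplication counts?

Order P = (((T₁ × (T₂ × T₃)) × T₄) × T₅): (T₂ × T₃): 21×24 by 24×14 → 21×14, cost 21·24·14 = 7056; (T₁ × (T₂ × T₃)): 21×21 by 21×14 → 21×14, cost 21·21·14 = 6174; cumulative 13230; ((T₁ × (T₂ × T₃)) × T₄): 21×14 by 14×14 → 21×14, cost 21·14·14 = 4116; cumulative 17346; (((T₁ × (T₂ × T₃)) × T₄) × T₅): 21×14 by 14×27 → 21×27, cost 21·14·27 = 7938; cumulative 25284. Total 25284.
Order Q = ((((T₁ × T₂) × T₃) × T₄) × T₅): (T₁ × T₂): 21×21 by 21×24 → 21×24, cost 21·21·24 = 10584; ((T₁ × T₂) × T₃): 21×24 by 24×14 → 21×14, cost 21·24·14 = 7056; cumulative 17640; (((T₁ × T₂) × T₃) × T₄): 21×14 by 14×14 → 21×14, cost 21·14·14 = 4116; cumulative 21756; ((((T₁ × T₂) × T₃) × T₄) × T₅): 21×14 by 14×27 → 21×27, cost 21·14·27 = 7938; cumulative 29694. Total 29694.
Difference: |25284 − 29694| = 4410.

4410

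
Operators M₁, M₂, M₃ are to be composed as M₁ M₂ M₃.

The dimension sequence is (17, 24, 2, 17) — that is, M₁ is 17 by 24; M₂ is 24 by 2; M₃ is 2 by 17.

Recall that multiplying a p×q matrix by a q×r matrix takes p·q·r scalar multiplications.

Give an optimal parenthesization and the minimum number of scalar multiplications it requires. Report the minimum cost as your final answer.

(M₁ (M₂ M₃)): cost 7752.
((M₁ M₂) M₃): cost 1394.
Optimal: ((M₁ M₂) M₃) with cost 1394.

1394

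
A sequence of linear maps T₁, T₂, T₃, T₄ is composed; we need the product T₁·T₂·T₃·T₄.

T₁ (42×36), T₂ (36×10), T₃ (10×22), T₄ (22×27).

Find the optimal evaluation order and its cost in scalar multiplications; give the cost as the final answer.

32400

Adjacent pairs: T₁T₂ = 42·36·10 = 15120; T₂T₃ = 36·10·22 = 7920; T₃T₄ = 10·22·27 = 5940.
Length 3: T₁..T₃: k=1: 0+7920+42·36·22=41184; k=2: 15120+0+42·10·22=24360 → min 24360 | T₂..T₄: k=2: 0+5940+36·10·27=15660; k=3: 7920+0+36·22·27=29304 → min 15660.
Length 4: T₁..T₄: k=1: 0+15660+42·36·27=56484; k=2: 15120+5940+42·10·27=32400; k=3: 24360+0+42·22·27=49308 → min 32400.
Optimal parenthesization: ((T₁·T₂)·(T₃·T₄)) with cost 32400.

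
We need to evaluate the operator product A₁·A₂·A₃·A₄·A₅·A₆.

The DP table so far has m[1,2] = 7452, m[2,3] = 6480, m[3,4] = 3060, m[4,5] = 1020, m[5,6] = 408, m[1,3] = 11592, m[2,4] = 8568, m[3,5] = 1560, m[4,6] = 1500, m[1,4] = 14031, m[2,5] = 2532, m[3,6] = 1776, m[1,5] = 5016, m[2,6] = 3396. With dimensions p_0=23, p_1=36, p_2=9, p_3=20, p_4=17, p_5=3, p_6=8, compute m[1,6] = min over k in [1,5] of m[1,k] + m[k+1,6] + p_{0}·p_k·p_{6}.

5568

m[1,6] = min over k∈[1,5] of m[1,k]+m[k+1,6]+p_{0}·p_k·p_{6}.
k=1: 0 + 3396 + 23·36·8 = 10020; k=2: 7452 + 1776 + 23·9·8 = 10884; k=3: 11592 + 1500 + 23·20·8 = 16772; k=4: 14031 + 408 + 23·17·8 = 17567; k=5: 5016 + 0 + 23·3·8 = 5568.
Minimum: 5568 at k=5.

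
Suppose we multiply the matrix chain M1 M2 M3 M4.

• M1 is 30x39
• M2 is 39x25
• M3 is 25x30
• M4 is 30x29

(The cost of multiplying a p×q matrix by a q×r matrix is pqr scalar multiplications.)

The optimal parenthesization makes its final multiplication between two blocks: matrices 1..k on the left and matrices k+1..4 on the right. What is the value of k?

2

Adjacent pairs: M1M2 = 30·39·25 = 29250; M2M3 = 39·25·30 = 29250; M3M4 = 25·30·29 = 21750.
Length 3: M1..M3: k=1: 0+29250+30·39·30=64350; k=2: 29250+0+30·25·30=51750 → min 51750 | M2..M4: k=2: 0+21750+39·25·29=50025; k=3: 29250+0+39·30·29=63180 → min 50025.
Top-level splits: k=1: (M1..M1)·(M2..M4) → 0+50025+30·39·29 = 83955; k=2: (M1..M2)·(M3..M4) → 29250+21750+30·25·29 = 72750; k=3: (M1..M3)·(M4..M4) → 51750+0+30·30·29 = 77850.
Best split is after M2, i.e. k = 2.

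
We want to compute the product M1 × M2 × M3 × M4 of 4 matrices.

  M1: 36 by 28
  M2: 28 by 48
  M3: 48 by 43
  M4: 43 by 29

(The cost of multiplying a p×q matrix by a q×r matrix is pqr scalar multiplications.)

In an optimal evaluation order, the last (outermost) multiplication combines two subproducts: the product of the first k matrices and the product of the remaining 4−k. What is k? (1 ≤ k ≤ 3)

1

Adjacent pairs: M1M2 = 36·28·48 = 48384; M2M3 = 28·48·43 = 57792; M3M4 = 48·43·29 = 59856.
Length 3: M1..M3: k=1: 0+57792+36·28·43=101136; k=2: 48384+0+36·48·43=122688 → min 101136 | M2..M4: k=2: 0+59856+28·48·29=98832; k=3: 57792+0+28·43·29=92708 → min 92708.
Top-level splits: k=1: (M1..M1)·(M2..M4) → 0+92708+36·28·29 = 121940; k=2: (M1..M2)·(M3..M4) → 48384+59856+36·48·29 = 158352; k=3: (M1..M3)·(M4..M4) → 101136+0+36·43·29 = 146028.
Best split is after M1, i.e. k = 1.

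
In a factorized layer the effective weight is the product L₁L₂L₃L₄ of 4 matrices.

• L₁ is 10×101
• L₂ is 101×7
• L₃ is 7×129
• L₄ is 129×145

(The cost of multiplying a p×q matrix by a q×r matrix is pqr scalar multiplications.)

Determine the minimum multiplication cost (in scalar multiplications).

148155

Adjacent pairs: L₁L₂ = 10·101·7 = 7070; L₂L₃ = 101·7·129 = 91203; L₃L₄ = 7·129·145 = 130935.
Length 3: L₁..L₃: k=1: 0+91203+10·101·129=221493; k=2: 7070+0+10·7·129=16100 → min 16100 | L₂..L₄: k=2: 0+130935+101·7·145=233450; k=3: 91203+0+101·129·145=1980408 → min 233450.
Length 4: L₁..L₄: k=1: 0+233450+10·101·145=379900; k=2: 7070+130935+10·7·145=148155; k=3: 16100+0+10·129·145=203150 → min 148155.
Optimal order: ((L₁L₂)(L₃L₄)) with cost 148155.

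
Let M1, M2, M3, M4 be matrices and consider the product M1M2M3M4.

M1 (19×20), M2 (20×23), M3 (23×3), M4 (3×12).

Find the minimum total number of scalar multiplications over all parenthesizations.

Adjacent pairs: M1M2 = 19·20·23 = 8740; M2M3 = 20·23·3 = 1380; M3M4 = 23·3·12 = 828.
Length 3: M1..M3: k=1: 0+1380+19·20·3=2520; k=2: 8740+0+19·23·3=10051 → min 2520 | M2..M4: k=2: 0+828+20·23·12=6348; k=3: 1380+0+20·3·12=2100 → min 2100.
Length 4: M1..M4: k=1: 0+2100+19·20·12=6660; k=2: 8740+828+19·23·12=14812; k=3: 2520+0+19·3·12=3204 → min 3204.
Optimal order: ((M1(M2M3))M4) with cost 3204.

3204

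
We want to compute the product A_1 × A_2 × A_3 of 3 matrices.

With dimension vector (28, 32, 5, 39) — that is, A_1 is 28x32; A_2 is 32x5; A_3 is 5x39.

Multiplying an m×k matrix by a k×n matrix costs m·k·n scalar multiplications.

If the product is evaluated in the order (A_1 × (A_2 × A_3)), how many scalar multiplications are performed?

(A_2 × A_3): 32×5 by 5×39 → 32×39, cost 32·5·39 = 6240
(A_1 × (A_2 × A_3)): 28×32 by 32×39 → 28×39, cost 28·32·39 = 34944; cumulative 41184
Total: 41184 scalar multiplications.

41184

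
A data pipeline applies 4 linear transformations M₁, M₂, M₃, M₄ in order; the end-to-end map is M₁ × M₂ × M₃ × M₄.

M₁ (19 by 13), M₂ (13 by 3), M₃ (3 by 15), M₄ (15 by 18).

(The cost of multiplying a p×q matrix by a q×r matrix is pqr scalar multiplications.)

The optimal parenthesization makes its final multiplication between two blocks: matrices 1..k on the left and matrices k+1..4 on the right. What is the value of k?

Adjacent pairs: M₁M₂ = 19·13·3 = 741; M₂M₃ = 13·3·15 = 585; M₃M₄ = 3·15·18 = 810.
Length 3: M₁..M₃: k=1: 0+585+19·13·15=4290; k=2: 741+0+19·3·15=1596 → min 1596 | M₂..M₄: k=2: 0+810+13·3·18=1512; k=3: 585+0+13·15·18=4095 → min 1512.
Top-level splits: k=1: (M₁..M₁)·(M₂..M₄) → 0+1512+19·13·18 = 5958; k=2: (M₁..M₂)·(M₃..M₄) → 741+810+19·3·18 = 2577; k=3: (M₁..M₃)·(M₄..M₄) → 1596+0+19·15·18 = 6726.
Best split is after M₂, i.e. k = 2.

2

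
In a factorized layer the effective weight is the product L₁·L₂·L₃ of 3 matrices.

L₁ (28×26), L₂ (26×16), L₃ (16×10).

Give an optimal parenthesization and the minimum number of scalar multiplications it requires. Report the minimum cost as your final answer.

11440

(L₁·(L₂·L₃)): cost 11440.
((L₁·L₂)·L₃): cost 16128.
Optimal: (L₁·(L₂·L₃)) with cost 11440.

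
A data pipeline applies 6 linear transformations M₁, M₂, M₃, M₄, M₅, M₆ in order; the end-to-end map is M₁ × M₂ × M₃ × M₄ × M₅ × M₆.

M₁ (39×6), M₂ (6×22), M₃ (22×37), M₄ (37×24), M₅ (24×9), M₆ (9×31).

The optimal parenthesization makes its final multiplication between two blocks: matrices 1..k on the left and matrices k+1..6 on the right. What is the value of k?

1

Adjacent pairs: M₁M₂ = 39·6·22 = 5148; M₂M₃ = 6·22·37 = 4884; M₃M₄ = 22·37·24 = 19536; M₄M₅ = 37·24·9 = 7992; M₅M₆ = 24·9·31 = 6696.
Length 3: M₁..M₃: k=1: 0+4884+39·6·37=13542; k=2: 5148+0+39·22·37=36894 → min 13542 | M₂..M₄: k=2: 0+19536+6·22·24=22704; k=3: 4884+0+6·37·24=10212 → min 10212 | M₃..M₅: k=3: 0+7992+22·37·9=15318; k=4: 19536+0+22·24·9=24288 → min 15318 | M₄..M₆: k=4: 0+6696+37·24·31=34224; k=5: 7992+0+37·9·31=18315 → min 18315.
Length 4: M₁..M₄: k=1: 0+10212+39·6·24=15828; k=2: 5148+19536+39·22·24=45276; k=3: 13542+0+39·37·24=48174 → min 15828 | M₂..M₅: k=2: 0+15318+6·22·9=16506; k=3: 4884+7992+6·37·9=14874; k=4: 10212+0+6·24·9=11508 → min 11508 | M₃..M₆: k=3: 0+18315+22·37·31=43549; k=4: 19536+6696+22·24·31=42600; k=5: 15318+0+22·9·31=21456 → min 21456.
Length 5: M₁..M₅: k=1: 0+11508+39·6·9=13614; k=2: 5148+15318+39·22·9=28188; k=3: 13542+7992+39·37·9=34521; k=4: 15828+0+39·24·9=24252 → min 13614 | M₂..M₆: k=2: 0+21456+6·22·31=25548; k=3: 4884+18315+6·37·31=30081; k=4: 10212+6696+6·24·31=21372; k=5: 11508+0+6·9·31=13182 → min 13182.
Top-level splits: k=1: (M₁..M₁)·(M₂..M₆) → 0+13182+39·6·31 = 20436; k=2: (M₁..M₂)·(M₃..M₆) → 5148+21456+39·22·31 = 53202; k=3: (M₁..M₃)·(M₄..M₆) → 13542+18315+39·37·31 = 76590; k=4: (M₁..M₄)·(M₅..M₆) → 15828+6696+39·24·31 = 51540; k=5: (M₁..M₅)·(M₆..M₆) → 13614+0+39·9·31 = 24495.
Best split is after M₁, i.e. k = 1.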